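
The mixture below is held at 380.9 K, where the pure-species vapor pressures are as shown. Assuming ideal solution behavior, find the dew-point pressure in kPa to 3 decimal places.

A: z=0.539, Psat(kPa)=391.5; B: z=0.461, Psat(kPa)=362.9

Pdew = 377.775 kPa

At the dew point ψ → 1, so Σzᵢ/Kᵢ = 1 with Kᵢ = Pᵢˢᵃᵗ/P ⇒ 1/P = Σzᵢ/Pᵢˢᵃᵗ.
1/P = 0.539/391.5 + 0.461/362.9 = 0.002647 ⇒ P = 377.775 kPa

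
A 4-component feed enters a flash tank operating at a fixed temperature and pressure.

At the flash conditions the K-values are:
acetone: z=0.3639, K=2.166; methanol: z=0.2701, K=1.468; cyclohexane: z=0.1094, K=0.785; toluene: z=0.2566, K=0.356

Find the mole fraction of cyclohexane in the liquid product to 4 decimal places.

x_cyclohexane = 0.1288

Newton iteration, V/F⁰ = 0.38:
  V/F = 0.3800: g = 0.15694, g' = -0.4728 → V/F = 0.7120
  V/F = 0.7120: g = -0.00629, g' = -0.5510 → V/F = 0.7006
  V/F = 0.7006: g = -0.00004, g' = -0.5437 → V/F = 0.7005
Converged at V/F = 0.7005.
Compositions from xᵢ = zᵢ/(1+V/F(Kᵢ−1)), yᵢ = Kᵢxᵢ:
  acetone: x = 0.2003, y = 0.4339
  methanol: x = 0.2034, y = 0.2986
  cyclohexane: x = 0.1288, y = 0.1011
  toluene: x = 0.4675, y = 0.1664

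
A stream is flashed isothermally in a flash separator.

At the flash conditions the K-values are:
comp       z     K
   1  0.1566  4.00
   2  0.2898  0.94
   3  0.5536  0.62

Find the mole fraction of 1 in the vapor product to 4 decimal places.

y_1 = 0.3381

Rachford–Rice: g(V/F) = Σ zᵢ(Kᵢ−1)/(1+V/F(Kᵢ−1)) = 0.
g(0) = ΣzᵢKᵢ − 1 = 0.2420 and g(1) = 1 − Σzᵢ/Kᵢ = -0.2404, so a root lies in (0, 1).
Iterate (Newton) starting at V/F = 0.67:
  V/F = 0.6700: g = -0.14426, g' = -0.3006 → V/F = 0.1900
  V/F = 0.1900: g = 0.05488, g' = -0.6656 → V/F = 0.2725
  V/F = 0.2725: g = 0.00615, g' = -0.5272 → V/F = 0.2841
  V/F = 0.2841: g = 0.00009, g' = -0.5123 → V/F = 0.2843
Converged at V/F = 0.2843.
Compositions from xᵢ = zᵢ/(1+V/F(Kᵢ−1)), yᵢ = Kᵢxᵢ:
  1: x = 0.0845, y = 0.3381
  2: x = 0.2948, y = 0.2771
  3: x = 0.6207, y = 0.3848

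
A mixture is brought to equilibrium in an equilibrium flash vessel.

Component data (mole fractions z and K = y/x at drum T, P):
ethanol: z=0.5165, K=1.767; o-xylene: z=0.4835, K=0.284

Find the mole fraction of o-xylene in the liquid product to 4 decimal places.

x_o-xylene = 0.5172

Let β = V/F and solve Σ zᵢ(Kᵢ−1)/(1+β(Kᵢ−1)) = 0.
g(0) = ΣzᵢKᵢ − 1 = 0.0500 and g(1) = 1 − Σzᵢ/Kᵢ = -0.9948, so a root lies in (0, 1).
Newton–Raphson from β = 0.5:
  β = 0.5000: g = -0.25289, g' = -0.7601 → β = 0.1673
  β = 0.1673: g = -0.04220, g' = -0.5586 → β = 0.0918
  β = 0.0918: g = -0.00042, g' = -0.5492 → β = 0.0910
Converged at β = 0.0910.
Compositions from xᵢ = zᵢ/(1+β(Kᵢ−1)), yᵢ = Kᵢxᵢ:
  ethanol: x = 0.4828, y = 0.8531
  o-xylene: x = 0.5172, y = 0.1469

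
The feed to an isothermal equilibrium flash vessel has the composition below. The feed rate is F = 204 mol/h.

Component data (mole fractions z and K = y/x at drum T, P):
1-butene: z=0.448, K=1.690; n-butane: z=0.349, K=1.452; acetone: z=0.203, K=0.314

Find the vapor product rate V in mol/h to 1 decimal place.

Rachford–Rice: g(ψ) = Σ zᵢ(Kᵢ−1)/(1+ψ(Kᵢ−1)) = 0.
Check two-phase: ΣzᵢKᵢ = 1.328 > 1 and Σzᵢ/Kᵢ = 1.152 > 1, so g(0) = 0.328 > 0 and g(1) = -0.152 < 0.
Newton–Raphson from ψ = 0.5:
  ψ = 0.500: g = 0.1465, g' = -0.387 → ψ = 0.879
  ψ = 0.879: g = -0.0454, g' = -0.725 → ψ = 0.816
  ψ = 0.816: g = -0.0035, g' = -0.619 → ψ = 0.811
Converged at ψ = 0.811.
Then V = ψ·F = 0.8106·204 = 165.4 mol/h and L = F − V = 38.6 mol/h.

V = 165.4 mol/h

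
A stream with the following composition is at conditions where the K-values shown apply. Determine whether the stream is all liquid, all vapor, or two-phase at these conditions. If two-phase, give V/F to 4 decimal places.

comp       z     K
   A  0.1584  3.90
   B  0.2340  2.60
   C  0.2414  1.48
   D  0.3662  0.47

ΣzᵢKᵢ = 1.7555; Σzᵢ/Kᵢ = 1.0729.
Both exceed 1, so a two-phase solution exists.
Rachford–Rice: g(ψ) = Σ zᵢ(Kᵢ−1)/(1+ψ(Kᵢ−1)) = 0.
Newton–Raphson from ψ = 0.66:
  ψ = 0.6600: g = 0.12923, g' = -0.5740 → ψ = 0.8851
  ψ = 0.8851: g = -0.00054, g' = -0.5997 → ψ = 0.8842
Converged at ψ = 0.8842.

two-phase, V/F = 0.8842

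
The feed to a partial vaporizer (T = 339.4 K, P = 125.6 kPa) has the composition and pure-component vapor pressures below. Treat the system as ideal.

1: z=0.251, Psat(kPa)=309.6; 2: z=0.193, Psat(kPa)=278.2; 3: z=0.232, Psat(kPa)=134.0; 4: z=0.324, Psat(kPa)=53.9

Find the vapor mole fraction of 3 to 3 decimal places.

y_3 = 0.236

Raoult's law: Kᵢ = Pᵢˢᵃᵗ/P = Pᵢˢᵃᵗ/125.6.
  K_1 = 309.6/125.6 = 2.46497, K_2 = 278.2/125.6 = 2.21497, K_3 = 134.0/125.6 = 1.06688, K_4 = 53.9/125.6 = 0.42914
Material balance + equilibrium reduce to Σ zᵢ(Kᵢ−1)/(1+ψ(Kᵢ−1)) = 0.
Feasibility: ΣzᵢKᵢ = 1.433, Σzᵢ/Kᵢ = 1.161 — both > 1, two phases present.
Newton iteration, ψ⁰ = 0.41:
  ψ = 0.410: g = 0.1599, g' = -0.518 → ψ = 0.719
  ψ = 0.719: g = 0.0055, g' = -0.514 → ψ = 0.729
Converged at ψ = 0.729.
Compositions from xᵢ = zᵢ/(1+ψ(Kᵢ−1)), yᵢ = Kᵢxᵢ:
  1: x = 0.121, y = 0.299
  2: x = 0.102, y = 0.227
  3: x = 0.221, y = 0.236
  4: x = 0.555, y = 0.238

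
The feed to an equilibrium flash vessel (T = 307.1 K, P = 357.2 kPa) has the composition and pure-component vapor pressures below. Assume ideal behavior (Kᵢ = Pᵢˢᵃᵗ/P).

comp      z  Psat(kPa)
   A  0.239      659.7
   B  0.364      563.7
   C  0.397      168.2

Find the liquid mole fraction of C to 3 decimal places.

x_C = 0.562

Raoult's law: Kᵢ = Pᵢˢᵃᵗ/P = Pᵢˢᵃᵗ/357.2.
  K_A = 659.7/357.2 = 1.84686, K_B = 563.7/357.2 = 1.57811, K_C = 168.2/357.2 = 0.47088
Rachford–Rice: g(ψ) = Σ zᵢ(Kᵢ−1)/(1+ψ(Kᵢ−1)) = 0.
Feasibility: ΣzᵢKᵢ = 1.203, Σzᵢ/Kᵢ = 1.203 — both > 1, two phases present.
Iterate (Newton) starting at ψ = 0.5:
  ψ = 0.500: g = 0.0198, g' = -0.363 → ψ = 0.555
  ψ = 0.555: g = -0.0002, g' = -0.372 → ψ = 0.554
Converged at ψ = 0.554.
Compositions from xᵢ = zᵢ/(1+ψ(Kᵢ−1)), yᵢ = Kᵢxᵢ:
  A: x = 0.163, y = 0.300
  B: x = 0.276, y = 0.435
  C: x = 0.562, y = 0.264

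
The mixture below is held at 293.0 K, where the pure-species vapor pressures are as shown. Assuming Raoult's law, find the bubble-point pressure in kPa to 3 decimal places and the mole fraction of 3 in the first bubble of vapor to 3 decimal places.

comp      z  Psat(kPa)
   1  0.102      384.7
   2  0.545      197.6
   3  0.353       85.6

At the bubble point ψ → 0, so ΣzᵢKᵢ = 1 with Kᵢ = Pᵢˢᵃᵗ/P ⇒ P = ΣzᵢPᵢˢᵃᵗ.
P = 0.102·384.7 + 0.545·197.6 + 0.353·85.6 = 177.148 kPa
yᵢ = zᵢPᵢˢᵃᵗ/P ⇒ y_3 = 0.353·85.6/177.148 = 0.171

Pbub = 177.148 kPa, y_3 = 0.171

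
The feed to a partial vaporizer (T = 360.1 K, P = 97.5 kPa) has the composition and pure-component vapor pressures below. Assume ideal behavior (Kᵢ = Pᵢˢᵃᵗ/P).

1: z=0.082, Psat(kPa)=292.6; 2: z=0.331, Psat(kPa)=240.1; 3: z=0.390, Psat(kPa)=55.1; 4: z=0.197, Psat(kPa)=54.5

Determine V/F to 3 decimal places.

V/F = 0.568

Raoult's law: Kᵢ = Pᵢˢᵃᵗ/P = Pᵢˢᵃᵗ/97.5.
  K_1 = 292.6/97.5 = 3.00103, K_2 = 240.1/97.5 = 2.46256, K_3 = 55.1/97.5 = 0.56513, K_4 = 54.5/97.5 = 0.55897
Material balance + equilibrium reduce to Σ zᵢ(Kᵢ−1)/(1+V/F(Kᵢ−1)) = 0.
Check two-phase: ΣzᵢKᵢ = 1.392 > 1 and Σzᵢ/Kᵢ = 1.204 > 1, so g(0) = 0.392 > 0 and g(1) = -0.204 < 0.
Newton iteration, V/F⁰ = 0.5:
  V/F = 0.500: g = 0.0335, g' = -0.502 → V/F = 0.567
  V/F = 0.567: g = 0.0007, g' = -0.482 → V/F = 0.568
Converged at V/F = 0.568.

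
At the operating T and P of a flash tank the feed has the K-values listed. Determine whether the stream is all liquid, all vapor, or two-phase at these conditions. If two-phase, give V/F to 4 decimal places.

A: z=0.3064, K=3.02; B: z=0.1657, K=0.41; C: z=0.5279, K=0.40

ΣzᵢKᵢ = 1.2044; Σzᵢ/Kᵢ = 1.8254.
Both exceed 1, so a two-phase solution exists.
Iterate (Newton) starting at ψ = 0.35:
  ψ = 0.3500: g = -0.16156, g' = -0.8252 → ψ = 0.1542
  ψ = 0.1542: g = 0.01534, g' = -1.0274 → ψ = 0.1691
  ψ = 0.1691: g = 0.00020, g' = -1.0011 → ψ = 0.1693
Converged at ψ = 0.1693.

two-phase, V/F = 0.1693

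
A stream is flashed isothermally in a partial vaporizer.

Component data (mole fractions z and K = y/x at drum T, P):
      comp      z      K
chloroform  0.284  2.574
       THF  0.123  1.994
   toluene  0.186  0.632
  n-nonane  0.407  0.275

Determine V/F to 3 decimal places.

V/F = 0.229

Material balance + equilibrium reduce to Σ zᵢ(Kᵢ−1)/(1+V/F(Kᵢ−1)) = 0.
g(0) = ΣzᵢKᵢ − 1 = 0.206 and g(1) = 1 − Σzᵢ/Kᵢ = -0.946, so a root lies in (0, 1).
Iterate (Newton) starting at V/F = 0.5:
  V/F = 0.500: g = -0.2149, g' = -0.839 → V/F = 0.244
  V/F = 0.244: g = -0.0121, g' = -0.792 → V/F = 0.228
  V/F = 0.228: g = 0.0000, g' = -0.799 → V/F = 0.229
Converged at V/F = 0.229.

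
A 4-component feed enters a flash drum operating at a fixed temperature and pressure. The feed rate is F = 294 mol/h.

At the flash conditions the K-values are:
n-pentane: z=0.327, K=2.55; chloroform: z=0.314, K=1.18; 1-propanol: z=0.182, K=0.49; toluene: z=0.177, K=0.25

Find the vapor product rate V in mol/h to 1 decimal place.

Rachford–Rice: g(V/F) = Σ zᵢ(Kᵢ−1)/(1+V/F(Kᵢ−1)) = 0.
Check two-phase: ΣzᵢKᵢ = 1.338 > 1 and Σzᵢ/Kᵢ = 1.474 > 1, so g(0) = 0.338 > 0 and g(1) = -0.474 < 0.
Newton iteration, V/F⁰ = 0.42:
  V/F = 0.420: g = 0.0476, g' = -0.586 → V/F = 0.501
Converged at V/F = 0.501.
Then V = V/F·F = 0.5007·294 = 147.2 mol/h and L = F − V = 146.8 mol/h.

V = 147.2 mol/h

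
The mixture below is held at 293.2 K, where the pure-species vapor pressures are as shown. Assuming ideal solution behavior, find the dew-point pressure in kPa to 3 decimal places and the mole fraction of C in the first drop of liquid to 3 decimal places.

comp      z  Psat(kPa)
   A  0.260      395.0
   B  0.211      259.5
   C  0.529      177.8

At the dew point ψ → 1, so Σzᵢ/Kᵢ = 1 with Kᵢ = Pᵢˢᵃᵗ/P ⇒ 1/P = Σzᵢ/Pᵢˢᵃᵗ.
1/P = 0.260/395.0 + 0.211/259.5 + 0.529/177.8 = 0.004447 ⇒ P = 224.892 kPa
xᵢ = zᵢP/Pᵢˢᵃᵗ ⇒ x_C = 0.529·224.892/177.8 = 0.669

Pdew = 224.892 kPa, x_C = 0.669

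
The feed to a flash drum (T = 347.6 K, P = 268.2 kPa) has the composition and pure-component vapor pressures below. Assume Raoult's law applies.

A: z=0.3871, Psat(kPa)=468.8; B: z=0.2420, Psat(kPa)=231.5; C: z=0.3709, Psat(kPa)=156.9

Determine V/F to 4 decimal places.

V/F = 0.4145

Raoult's law: Kᵢ = Pᵢˢᵃᵗ/P = Pᵢˢᵃᵗ/268.2.
  K_A = 468.8/268.2 = 1.747949, K_B = 231.5/268.2 = 0.863162, K_C = 156.9/268.2 = 0.585011
Newton–Raphson from V/F = 0.5:
  V/F = 0.5000: g = -0.01904, g' = -0.2216 → V/F = 0.4141
  V/F = 0.4141: g = 0.00010, g' = -0.2245 → V/F = 0.4145
Converged at V/F = 0.4145.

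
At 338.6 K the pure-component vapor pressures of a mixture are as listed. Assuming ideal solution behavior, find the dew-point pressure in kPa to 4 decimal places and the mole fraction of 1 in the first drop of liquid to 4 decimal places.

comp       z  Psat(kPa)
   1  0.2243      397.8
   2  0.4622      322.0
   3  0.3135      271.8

At the dew point ψ → 1, so Σzᵢ/Kᵢ = 1 with Kᵢ = Pᵢˢᵃᵗ/P ⇒ 1/P = Σzᵢ/Pᵢˢᵃᵗ.
1/P = 0.2243/397.8 + 0.4622/322.0 + 0.3135/271.8 = 0.0031527 ⇒ P = 317.1908 kPa
xᵢ = zᵢP/Pᵢˢᵃᵗ ⇒ x_1 = 0.2243·317.1908/397.8 = 0.1788

Pdew = 317.1908 kPa, x_1 = 0.1788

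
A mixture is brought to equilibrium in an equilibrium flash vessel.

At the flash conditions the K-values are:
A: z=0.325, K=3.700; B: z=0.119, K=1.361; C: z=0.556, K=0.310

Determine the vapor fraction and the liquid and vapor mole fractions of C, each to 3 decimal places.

ψ = 0.335, x_C = 0.723, y_C = 0.224

Newton iteration, ψ⁰ = 0.5:
  ψ = 0.500: g = -0.1759, g' = -1.057 → ψ = 0.334
  ψ = 0.334: g = 0.0017, g' = -1.115 → ψ = 0.335
Converged at ψ = 0.335.
Compositions from xᵢ = zᵢ/(1+ψ(Kᵢ−1)), yᵢ = Kᵢxᵢ:
  A: x = 0.171, y = 0.631
  B: x = 0.106, y = 0.144
  C: x = 0.723, y = 0.224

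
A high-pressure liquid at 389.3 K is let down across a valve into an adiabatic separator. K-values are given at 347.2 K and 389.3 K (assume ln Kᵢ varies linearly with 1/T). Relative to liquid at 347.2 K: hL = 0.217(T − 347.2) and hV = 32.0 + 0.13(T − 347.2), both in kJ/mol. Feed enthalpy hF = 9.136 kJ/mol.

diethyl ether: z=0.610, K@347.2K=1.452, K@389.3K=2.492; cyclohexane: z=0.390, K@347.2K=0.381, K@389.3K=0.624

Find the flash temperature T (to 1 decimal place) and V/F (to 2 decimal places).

T = 350.5 K, V/F = 0.27

Adiabatic flash: solve Rachford–Rice at each trial T, then check hF = ψ·hV(T) + (1−ψ)·hL(T).
  T = 347.2 K: K = (1.452, 0.381), RR gives ψ = 0.123, H_out = 3.924 kJ/mol
  T = 389.3 K: K = (2.492, 0.624), RR gives ψ = 1.000, H_out = 37.473 kJ/mol
  T = 368.2 K: K = (1.931, 0.494), RR gives ψ = 0.787, H_out = 28.302 kJ/mol
  T = 357.7 K: K = (1.681, 0.436), RR gives ψ = 0.508, H_out = 18.081 kJ/mol
  T = 352.4 K: K = (1.563, 0.408), RR gives ψ = 0.337, H_out = 11.758 kJ/mol
  T = 349.8 K: K = (1.507, 0.394), RR gives ψ = 0.237, H_out = 8.110 kJ/mol
  T = 351.1 K: K = (1.535, 0.401), RR gives ψ = 0.289, H_out = 9.991 kJ/mol
Linear interpolation between T = 349.8 (H_out = 8.110) and T = 351.1 (H_out = 9.991) on hF = 9.136 gives T ≈ 350.5 K, at which ψ = 0.27.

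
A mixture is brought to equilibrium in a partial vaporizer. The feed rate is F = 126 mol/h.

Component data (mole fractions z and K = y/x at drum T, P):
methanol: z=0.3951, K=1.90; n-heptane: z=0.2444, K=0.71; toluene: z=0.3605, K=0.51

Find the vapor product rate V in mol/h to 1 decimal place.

Iterate (Newton) starting at V/F = 0.37:
  V/F = 0.3700: g = -0.02840, g' = -0.3350 → V/F = 0.2852
  V/F = 0.2852: g = 0.00034, g' = -0.3440 → V/F = 0.2862
Converged at V/F = 0.2862.
Then V = V/F·F = 0.2862·126 = 36.1 mol/h and L = F − V = 89.9 mol/h.

V = 36.1 mol/h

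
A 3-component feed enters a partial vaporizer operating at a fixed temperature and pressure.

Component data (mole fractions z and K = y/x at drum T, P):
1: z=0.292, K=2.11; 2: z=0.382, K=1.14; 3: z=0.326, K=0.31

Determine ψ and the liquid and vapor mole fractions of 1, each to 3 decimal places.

ψ = 0.324, x_1 = 0.215, y_1 = 0.453

Let ψ = V/F and solve Σ zᵢ(Kᵢ−1)/(1+ψ(Kᵢ−1)) = 0.
Feasibility: ΣzᵢKᵢ = 1.153, Σzᵢ/Kᵢ = 1.525 — both > 1, two phases present.
Newton–Raphson from ψ = 0.48:
  ψ = 0.480: g = -0.0748, g' = -0.507 → ψ = 0.332
  ψ = 0.332: g = -0.0040, g' = -0.460 → ψ = 0.324
Converged at ψ = 0.324.
Compositions from xᵢ = zᵢ/(1+ψ(Kᵢ−1)), yᵢ = Kᵢxᵢ:
  1: x = 0.215, y = 0.453
  2: x = 0.365, y = 0.417
  3: x = 0.420, y = 0.130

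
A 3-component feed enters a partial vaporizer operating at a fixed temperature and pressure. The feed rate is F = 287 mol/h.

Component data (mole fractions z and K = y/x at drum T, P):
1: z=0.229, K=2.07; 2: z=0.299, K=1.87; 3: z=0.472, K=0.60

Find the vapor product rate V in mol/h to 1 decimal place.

Rachford–Rice: g(V/F) = Σ zᵢ(Kᵢ−1)/(1+V/F(Kᵢ−1)) = 0.
g(0) = ΣzᵢKᵢ − 1 = 0.316 and g(1) = 1 − Σzᵢ/Kᵢ = -0.057, so a root lies in (0, 1).
Iterate (Newton) starting at V/F = 0.34:
  V/F = 0.340: g = 0.1619, g' = -0.377 → V/F = 0.770
  V/F = 0.770: g = 0.0174, g' = -0.318 → V/F = 0.824
Converged at V/F = 0.824.
Then V = V/F·F = 0.8243·287 = 236.6 mol/h and L = F − V = 50.4 mol/h.

V = 236.6 mol/h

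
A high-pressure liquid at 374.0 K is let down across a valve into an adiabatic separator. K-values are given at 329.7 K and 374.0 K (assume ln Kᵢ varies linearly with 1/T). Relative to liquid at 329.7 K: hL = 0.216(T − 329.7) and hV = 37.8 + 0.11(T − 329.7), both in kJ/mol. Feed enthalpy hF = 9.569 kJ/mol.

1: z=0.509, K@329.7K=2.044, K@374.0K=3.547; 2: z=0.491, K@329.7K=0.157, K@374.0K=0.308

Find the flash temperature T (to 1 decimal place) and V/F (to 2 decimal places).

T = 336.2 K, V/F = 0.22

Adiabatic flash: solve Rachford–Rice at each trial T, then check hF = ψ·hV(T) + (1−ψ)·hL(T).
  T = 329.7 K: K = (2.044, 0.157), RR gives ψ = 0.133, H_out = 5.046 kJ/mol
  T = 374.0 K: K = (3.547, 0.308), RR gives ψ = 0.543, H_out = 27.537 kJ/mol
  T = 351.9 K: K = (2.741, 0.225), RR gives ψ = 0.375, H_out = 18.075 kJ/mol
  T = 340.8 K: K = (2.379, 0.189), RR gives ψ = 0.271, H_out = 12.337 kJ/mol
  T = 335.2 K: K = (2.206, 0.172), RR gives ψ = 0.208, H_out = 8.927 kJ/mol
  T = 338.0 K: K = (2.291, 0.181), RR gives ψ = 0.241, H_out = 10.688 kJ/mol
  T = 336.6 K: K = (2.249, 0.176), RR gives ψ = 0.225, H_out = 9.823 kJ/mol
Linear interpolation between T = 335.2 (H_out = 8.927) and T = 336.6 (H_out = 9.823) on hF = 9.569 gives T ≈ 336.2 K, at which ψ = 0.22.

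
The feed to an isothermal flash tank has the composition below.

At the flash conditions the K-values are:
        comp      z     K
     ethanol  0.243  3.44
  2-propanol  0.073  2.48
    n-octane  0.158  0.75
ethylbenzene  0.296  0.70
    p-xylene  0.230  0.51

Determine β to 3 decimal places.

β = 0.564

Iterate (Newton) starting at β = 0.56:
  β = 0.560: g = 0.0017, g' = -0.463 → β = 0.564
Converged at β = 0.564.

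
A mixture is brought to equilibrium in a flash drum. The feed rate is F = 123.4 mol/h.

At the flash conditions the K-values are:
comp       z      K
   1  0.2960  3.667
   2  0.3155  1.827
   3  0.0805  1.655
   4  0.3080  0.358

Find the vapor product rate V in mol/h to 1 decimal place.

V = 104.0 mol/h

Rachford–Rice: g(V/F) = Σ zᵢ(Kᵢ−1)/(1+V/F(Kᵢ−1)) = 0.
Feasibility: ΣzᵢKᵢ = 1.9053, Σzᵢ/Kᵢ = 1.1624 — both > 1, two phases present.
Newton–Raphson from V/F = 0.5:
  V/F = 0.5000: g = 0.27140, g' = -0.7896 → V/F = 0.8437
  V/F = 0.8437: g = -0.00089, g' = -0.8928 → V/F = 0.8427
Converged at V/F = 0.8427.
Then V = V/F·F = 0.8427·123.4 = 104.0 mol/h and L = F − V = 19.4 mol/h.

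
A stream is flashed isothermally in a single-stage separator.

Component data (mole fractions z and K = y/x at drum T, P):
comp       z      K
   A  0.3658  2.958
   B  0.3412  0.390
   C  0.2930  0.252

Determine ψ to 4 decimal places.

Material balance + equilibrium reduce to Σ zᵢ(Kᵢ−1)/(1+ψ(Kᵢ−1)) = 0.
Check two-phase: ΣzᵢKᵢ = 1.2889 > 1 and Σzᵢ/Kᵢ = 2.1612 > 1, so g(0) = 0.2889 > 0 and g(1) = -1.1612 < 0.
Iterate (Newton) starting at ψ = 0.5:
  ψ = 0.5000: g = -0.28765, g' = -1.0393 → ψ = 0.2232
  ψ = 0.2232: g = -0.00562, g' = -1.0855 → ψ = 0.2180
Converged at ψ = 0.2180.

ψ = 0.2180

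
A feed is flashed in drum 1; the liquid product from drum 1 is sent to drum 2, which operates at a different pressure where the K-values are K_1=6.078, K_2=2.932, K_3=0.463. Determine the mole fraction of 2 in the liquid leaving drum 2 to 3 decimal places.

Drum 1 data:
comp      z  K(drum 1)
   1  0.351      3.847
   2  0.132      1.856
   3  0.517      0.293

Drum 1:
Material balance + equilibrium reduce to Σ zᵢ(Kᵢ−1)/(1+ψ₁(Kᵢ−1)) = 0.
Check two-phase: ΣzᵢKᵢ = 1.747 > 1 and Σzᵢ/Kᵢ = 1.927 > 1, so g(0) = 0.747 > 0 and g(1) = -0.927 < 0.
Newton iteration, ψ₁⁰ = 0.53:
  ψ₁ = 0.530: g = -0.1085, g' = -1.159 → ψ₁ = 0.436
Converged at ψ₁ = 0.436.
Drum-1 compositions:
  1: x = 0.157, y = 0.603
  2: x = 0.096, y = 0.178
  3: x = 0.747, y = 0.219
Drum-2 feed = drum-1 liquid: z₂ = (0.1567, 0.0961, 0.7472).
Drum 2:
Material balance + equilibrium reduce to Σ zᵢ(Kᵢ−1)/(1+ψ₂(Kᵢ−1)) = 0.
g(0) = ΣzᵢKᵢ − 1 = 0.580 and g(1) = 1 − Σzᵢ/Kᵢ = -0.672, so a root lies in (0, 1).
Newton iteration, ψ₂⁰ = 0.5:
  ψ₂ = 0.500: g = -0.2293, g' = -0.818 → ψ₂ = 0.220
  ψ₂ = 0.220: g = 0.0514, g' = -1.356 → ψ₂ = 0.258
  ψ₂ = 0.258: g = 0.0029, g' = -1.208 → ψ₂ = 0.260
Converged at ψ₂ = 0.260.
  1: x = 0.068, y = 0.410
  2: x = 0.064, y = 0.188
  3: x = 0.869, y = 0.402

x_2 (drum 2) = 0.064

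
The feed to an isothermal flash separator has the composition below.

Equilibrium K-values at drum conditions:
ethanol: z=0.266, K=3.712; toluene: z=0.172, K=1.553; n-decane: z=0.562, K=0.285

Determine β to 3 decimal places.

β = 0.271

Material balance + equilibrium reduce to Σ zᵢ(Kᵢ−1)/(1+β(Kᵢ−1)) = 0.
Feasibility: ΣzᵢKᵢ = 1.415, Σzᵢ/Kᵢ = 2.154 — both > 1, two phases present.
Newton–Raphson from β = 0.48:
  β = 0.480: g = -0.2232, g' = -1.068 → β = 0.271
Converged at β = 0.271.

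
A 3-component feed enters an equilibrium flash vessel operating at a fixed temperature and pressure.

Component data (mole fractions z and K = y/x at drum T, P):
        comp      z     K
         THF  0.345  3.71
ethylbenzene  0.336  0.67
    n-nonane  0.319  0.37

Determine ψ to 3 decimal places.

Material balance + equilibrium reduce to Σ zᵢ(Kᵢ−1)/(1+ψ(Kᵢ−1)) = 0.
g(0) = ΣzᵢKᵢ − 1 = 0.623 and g(1) = 1 − Σzᵢ/Kᵢ = -0.457, so a root lies in (0, 1).
Iterate (Newton) starting at ψ = 0.65:
  ψ = 0.650: g = -0.1429, g' = -0.755 → ψ = 0.461
  ψ = 0.461: g = 0.0020, g' = -0.803 → ψ = 0.463
Converged at ψ = 0.463.

ψ = 0.463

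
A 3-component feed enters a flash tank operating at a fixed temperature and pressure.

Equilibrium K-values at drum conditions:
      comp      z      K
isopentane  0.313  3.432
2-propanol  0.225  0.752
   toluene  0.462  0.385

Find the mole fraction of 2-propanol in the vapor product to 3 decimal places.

Iterate (Newton) starting at ψ = 0.54:
  ψ = 0.540: g = -0.1608, g' = -0.756 → ψ = 0.327
  ψ = 0.327: g = 0.0073, g' = -0.864 → ψ = 0.336
Converged at ψ = 0.336.
Compositions from xᵢ = zᵢ/(1+ψ(Kᵢ−1)), yᵢ = Kᵢxᵢ:
  isopentane: x = 0.172, y = 0.591
  2-propanol: x = 0.245, y = 0.185
  toluene: x = 0.582, y = 0.224

y_2-propanol = 0.185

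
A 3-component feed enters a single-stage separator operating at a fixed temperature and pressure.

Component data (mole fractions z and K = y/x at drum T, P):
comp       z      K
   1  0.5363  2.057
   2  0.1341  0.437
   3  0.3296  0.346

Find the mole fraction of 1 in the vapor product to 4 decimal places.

Iterate (Newton) starting at ψ = 0.5:
  ψ = 0.5000: g = -0.05451, g' = -0.6501 → ψ = 0.4162
  ψ = 0.4162: g = -0.00107, g' = -0.6276 → ψ = 0.4144
Converged at ψ = 0.4144.
Compositions from xᵢ = zᵢ/(1+ψ(Kᵢ−1)), yᵢ = Kᵢxᵢ:
  1: x = 0.3729, y = 0.7671
  2: x = 0.1749, y = 0.0764
  3: x = 0.4522, y = 0.1564

y_1 = 0.7671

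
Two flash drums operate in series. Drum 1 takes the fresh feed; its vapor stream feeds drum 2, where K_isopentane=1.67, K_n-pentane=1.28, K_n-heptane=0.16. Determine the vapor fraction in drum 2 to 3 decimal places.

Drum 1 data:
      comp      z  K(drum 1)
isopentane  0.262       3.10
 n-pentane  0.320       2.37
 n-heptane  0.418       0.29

V/F (drum 2) = 0.493

Drum 1:
Let ψ₁ = V/F and solve Σ zᵢ(Kᵢ−1)/(1+ψ₁(Kᵢ−1)) = 0.
Check two-phase: ΣzᵢKᵢ = 1.692 > 1 and Σzᵢ/Kᵢ = 1.661 > 1, so g(0) = 0.692 > 0 and g(1) = -0.661 < 0.
Newton iteration, ψ₁⁰ = 0.5:
  ψ₁ = 0.500: g = 0.0684, g' = -0.993 → ψ₁ = 0.569
  ψ₁ = 0.569: g = -0.0008, g' = -1.023 → ψ₁ = 0.568
Converged at ψ₁ = 0.568.
Drum-1 compositions:
  isopentane: x = 0.119, y = 0.370
  n-pentane: x = 0.180, y = 0.426
  n-heptane: x = 0.701, y = 0.203
Drum-2 feed = drum-1 vapor: z₂ = (0.3704, 0.4265, 0.2032).
Drum 2:
Rachford–Rice: g(ψ₂) = Σ zᵢ(Kᵢ−1)/(1+ψ₂(Kᵢ−1)) = 0.
Feasibility: ΣzᵢKᵢ = 1.197, Σzᵢ/Kᵢ = 1.825 — both > 1, two phases present.
Newton iteration, ψ₂⁰ = 0.5:
  ψ₂ = 0.500: g = -0.0036, g' = -0.545 → ψ₂ = 0.493
Converged at ψ₂ = 0.493.
  isopentane: x = 0.278, y = 0.465
  n-pentane: x = 0.375, y = 0.480
  n-heptane: x = 0.347, y = 0.056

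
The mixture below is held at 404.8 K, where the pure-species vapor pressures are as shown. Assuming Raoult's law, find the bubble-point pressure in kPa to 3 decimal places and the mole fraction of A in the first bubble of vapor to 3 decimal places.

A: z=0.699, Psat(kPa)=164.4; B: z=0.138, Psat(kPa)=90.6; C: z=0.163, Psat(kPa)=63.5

At the bubble point ψ → 0, so ΣzᵢKᵢ = 1 with Kᵢ = Pᵢˢᵃᵗ/P ⇒ P = ΣzᵢPᵢˢᵃᵗ.
P = 0.699·164.4 + 0.138·90.6 + 0.163·63.5 = 137.769 kPa
yᵢ = zᵢPᵢˢᵃᵗ/P ⇒ y_A = 0.699·164.4/137.769 = 0.834

Pbub = 137.769 kPa, y_A = 0.834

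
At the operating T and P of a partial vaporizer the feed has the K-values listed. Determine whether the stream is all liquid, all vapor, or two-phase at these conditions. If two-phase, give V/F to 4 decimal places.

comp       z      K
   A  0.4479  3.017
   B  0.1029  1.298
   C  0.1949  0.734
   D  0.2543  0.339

two-phase, V/F = 0.7319

ΣzᵢKᵢ = 1.7141; Σzᵢ/Kᵢ = 1.2434.
Both exceed 1, so a two-phase solution exists.
Rachford–Rice: g(ψ) = Σ zᵢ(Kᵢ−1)/(1+ψ(Kᵢ−1)) = 0.
Newton iteration, ψ⁰ = 0.5:
  ψ = 0.5000: g = 0.16562, g' = -0.7249 → ψ = 0.7285
  ψ = 0.7285: g = 0.00254, g' = -0.7395 → ψ = 0.7319
Converged at ψ = 0.7319.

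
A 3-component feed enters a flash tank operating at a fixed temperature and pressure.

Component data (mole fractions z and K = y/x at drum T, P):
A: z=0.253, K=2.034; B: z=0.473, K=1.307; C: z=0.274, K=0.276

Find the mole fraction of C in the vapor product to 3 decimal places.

y_C = 0.115

Material balance + equilibrium reduce to Σ zᵢ(Kᵢ−1)/(1+ψ(Kᵢ−1)) = 0.
g(0) = ΣzᵢKᵢ − 1 = 0.208 and g(1) = 1 − Σzᵢ/Kᵢ = -0.479, so a root lies in (0, 1).
Iterate (Newton) starting at ψ = 0.5:
  ψ = 0.500: g = -0.0126, g' = -0.504 → ψ = 0.475
Converged at ψ = 0.475.
Compositions from xᵢ = zᵢ/(1+ψ(Kᵢ−1)), yᵢ = Kᵢxᵢ:
  A: x = 0.170, y = 0.345
  B: x = 0.413, y = 0.540
  C: x = 0.417, y = 0.115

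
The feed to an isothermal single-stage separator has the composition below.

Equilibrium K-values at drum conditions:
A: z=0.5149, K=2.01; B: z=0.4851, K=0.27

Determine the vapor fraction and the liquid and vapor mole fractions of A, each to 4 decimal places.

Newton–Raphson from ψ = 0.61:
  ψ = 0.6100: g = -0.31661, g' = -1.0413 → ψ = 0.3059
  ψ = 0.3059: g = -0.05866, g' = -0.7351 → ψ = 0.2261
  ψ = 0.2261: g = -0.00078, g' = -0.7189 → ψ = 0.2250
Converged at ψ = 0.2250.
Compositions from xᵢ = zᵢ/(1+ψ(Kᵢ−1)), yᵢ = Kᵢxᵢ:
  A: x = 0.4195, y = 0.8433
  B: x = 0.5805, y = 0.1567

ψ = 0.2250, x_A = 0.4195, y_A = 0.8433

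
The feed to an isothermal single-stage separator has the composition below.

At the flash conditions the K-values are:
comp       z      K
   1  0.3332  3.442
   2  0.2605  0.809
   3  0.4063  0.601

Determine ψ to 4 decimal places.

ψ = 0.7448

Material balance + equilibrium reduce to Σ zᵢ(Kᵢ−1)/(1+ψ(Kᵢ−1)) = 0.
Feasibility: ΣzᵢKᵢ = 1.6018, Σzᵢ/Kᵢ = 1.0948 — both > 1, two phases present.
Iterate (Newton) starting at ψ = 0.58:
  ψ = 0.5800: g = 0.06986, g' = -0.4618 → ψ = 0.7313
  ψ = 0.7313: g = 0.00535, g' = -0.3978 → ψ = 0.7447
  ψ = 0.7447: g = 0.00003, g' = -0.3940 → ψ = 0.7448
Converged at ψ = 0.7448.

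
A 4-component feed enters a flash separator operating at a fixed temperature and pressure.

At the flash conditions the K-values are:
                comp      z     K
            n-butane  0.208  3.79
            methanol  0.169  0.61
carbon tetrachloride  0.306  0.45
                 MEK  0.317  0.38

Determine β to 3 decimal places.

β = 0.098

Material balance + equilibrium reduce to Σ zᵢ(Kᵢ−1)/(1+β(Kᵢ−1)) = 0.
Feasibility: ΣzᵢKᵢ = 1.150, Σzᵢ/Kᵢ = 1.846 — both > 1, two phases present.
Newton–Raphson from β = 0.5:
  β = 0.500: g = -0.3565, g' = -0.754 → β = 0.027
  β = 0.027: g = 0.1021, g' = -1.647 → β = 0.089
  β = 0.089: g = 0.0115, g' = -1.305 → β = 0.098
Converged at β = 0.098.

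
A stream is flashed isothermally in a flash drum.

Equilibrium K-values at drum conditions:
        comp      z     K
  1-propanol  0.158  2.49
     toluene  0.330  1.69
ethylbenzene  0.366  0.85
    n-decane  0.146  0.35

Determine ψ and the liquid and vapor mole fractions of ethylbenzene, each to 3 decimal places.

Newton–Raphson from ψ = 0.5:
  ψ = 0.500: g = 0.1043, g' = -0.347 → ψ = 0.800
  ψ = 0.800: g = -0.0062, g' = -0.417 → ψ = 0.786
Converged at ψ = 0.786.
Compositions from xᵢ = zᵢ/(1+ψ(Kᵢ−1)), yᵢ = Kᵢxᵢ:
  1-propanol: x = 0.073, y = 0.181
  toluene: x = 0.214, y = 0.362
  ethylbenzene: x = 0.415, y = 0.353
  n-decane: x = 0.298, y = 0.104

ψ = 0.786, x_ethylbenzene = 0.415, y_ethylbenzene = 0.353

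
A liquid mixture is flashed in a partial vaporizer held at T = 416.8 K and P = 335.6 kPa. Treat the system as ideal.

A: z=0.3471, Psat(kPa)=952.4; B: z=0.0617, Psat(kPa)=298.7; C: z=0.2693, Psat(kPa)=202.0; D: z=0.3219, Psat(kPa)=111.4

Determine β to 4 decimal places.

β = 0.3177

Raoult's law: Kᵢ = Pᵢˢᵃᵗ/P = Pᵢˢᵃᵗ/335.6.
  K_A = 952.4/335.6 = 2.837902, K_B = 298.7/335.6 = 0.890048, K_C = 202.0/335.6 = 0.601907, K_D = 111.4/335.6 = 0.331943
Let β = V/F and solve Σ zᵢ(Kᵢ−1)/(1+β(Kᵢ−1)) = 0.
Check two-phase: ΣzᵢKᵢ = 1.3089 > 1 and Σzᵢ/Kᵢ = 1.6088 > 1, so g(0) = 0.3089 > 0 and g(1) = -0.6088 < 0.
Newton–Raphson from β = 0.41:
  β = 0.4100: g = -0.06759, g' = -0.7156 → β = 0.3155
  β = 0.3155: g = 0.00165, g' = -0.7570 → β = 0.3177
Converged at β = 0.3177.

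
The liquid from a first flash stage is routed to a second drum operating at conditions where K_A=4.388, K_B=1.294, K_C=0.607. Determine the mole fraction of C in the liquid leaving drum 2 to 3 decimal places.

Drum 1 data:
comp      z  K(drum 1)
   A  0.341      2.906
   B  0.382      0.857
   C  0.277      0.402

x_C (drum 2) = 0.622

Drum 1:
Material balance + equilibrium reduce to Σ zᵢ(Kᵢ−1)/(1+ψ₁(Kᵢ−1)) = 0.
g(0) = ΣzᵢKᵢ − 1 = 0.430 and g(1) = 1 − Σzᵢ/Kᵢ = -0.252, so a root lies in (0, 1).
Newton–Raphson from ψ₁ = 0.5:
  ψ₁ = 0.500: g = 0.0377, g' = -0.535 → ψ₁ = 0.570
  ψ₁ = 0.570: g = 0.0006, g' = -0.522 → ψ₁ = 0.571
Converged at ψ₁ = 0.571.
Drum-1 compositions:
  A: x = 0.163, y = 0.474
  B: x = 0.416, y = 0.357
  C: x = 0.421, y = 0.169
Drum-2 feed = drum-1 liquid: z₂ = (0.1632, 0.4160, 0.4208).
Drum 2:
Material balance + equilibrium reduce to Σ zᵢ(Kᵢ−1)/(1+ψ₂(Kᵢ−1)) = 0.
g(0) = ΣzᵢKᵢ − 1 = 0.510 and g(1) = 1 − Σzᵢ/Kᵢ = -0.052, so a root lies in (0, 1).
Newton–Raphson from ψ₂ = 0.5:
  ψ₂ = 0.500: g = 0.1061, g' = -0.386 → ψ₂ = 0.775
  ψ₂ = 0.775: g = 0.0144, g' = -0.301 → ψ₂ = 0.823
Converged at ψ₂ = 0.823.
  A: x = 0.043, y = 0.189
  B: x = 0.335, y = 0.433
  C: x = 0.622, y = 0.378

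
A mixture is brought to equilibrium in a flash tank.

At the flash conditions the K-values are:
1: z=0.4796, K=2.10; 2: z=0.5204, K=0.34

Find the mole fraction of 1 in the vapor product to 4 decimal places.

y_1 = 0.7875

Rachford–Rice: g(β) = Σ zᵢ(Kᵢ−1)/(1+β(Kᵢ−1)) = 0.
g(0) = ΣzᵢKᵢ − 1 = 0.1841 and g(1) = 1 − Σzᵢ/Kᵢ = -0.7590, so a root lies in (0, 1).
Binary case is linear: z₁(K₁−1)(1+β(K₂−1)) + z₂(K₂−1)(1+β(K₁−1)) = 0
⇒ β = [z₁(K₁−1)+z₂(K₂−1)] / [−(K₁−1)(K₂−1)] = 0.18410/0.72600 = 0.2536
Compositions from xᵢ = zᵢ/(1+β(Kᵢ−1)), yᵢ = Kᵢxᵢ:
  1: x = 0.3750, y = 0.7875
  2: x = 0.6250, y = 0.2125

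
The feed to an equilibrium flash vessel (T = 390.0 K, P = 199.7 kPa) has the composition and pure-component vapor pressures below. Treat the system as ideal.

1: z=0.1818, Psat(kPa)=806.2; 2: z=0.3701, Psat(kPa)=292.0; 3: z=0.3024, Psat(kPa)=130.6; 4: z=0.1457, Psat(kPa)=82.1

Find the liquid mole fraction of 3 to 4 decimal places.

x_3 = 0.4086

Raoult's law: Kᵢ = Pᵢˢᵃᵗ/P = Pᵢˢᵃᵗ/199.7.
  K_1 = 806.2/199.7 = 4.037056, K_2 = 292.0/199.7 = 1.462193, K_3 = 130.6/199.7 = 0.653981, K_4 = 82.1/199.7 = 0.411117
Material balance + equilibrium reduce to Σ zᵢ(Kᵢ−1)/(1+β(Kᵢ−1)) = 0.
g(0) = ΣzᵢKᵢ − 1 = 0.5328 and g(1) = 1 − Σzᵢ/Kᵢ = -0.1149, so a root lies in (0, 1).
Newton iteration, β⁰ = 0.5:
  β = 0.5000: g = 0.11004, g' = -0.4710 → β = 0.7337
  β = 0.7337: g = 0.00748, g' = -0.4267 → β = 0.7512
Converged at β = 0.7512.
Compositions from xᵢ = zᵢ/(1+β(Kᵢ−1)), yᵢ = Kᵢxᵢ:
  1: x = 0.0554, y = 0.2237
  2: x = 0.2747, y = 0.4017
  3: x = 0.4086, y = 0.2672
  4: x = 0.2613, y = 0.1074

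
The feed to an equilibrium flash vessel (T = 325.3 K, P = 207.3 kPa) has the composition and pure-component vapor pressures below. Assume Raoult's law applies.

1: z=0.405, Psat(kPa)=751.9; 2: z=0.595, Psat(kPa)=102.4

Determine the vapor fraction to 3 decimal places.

ψ = 0.574

Raoult's law: Kᵢ = Pᵢˢᵃᵗ/P = Pᵢˢᵃᵗ/207.3.
  K_1 = 751.9/207.3 = 3.62711, K_2 = 102.4/207.3 = 0.49397
Rachford–Rice: g(ψ) = Σ zᵢ(Kᵢ−1)/(1+ψ(Kᵢ−1)) = 0.
Check two-phase: ΣzᵢKᵢ = 1.763 > 1 and Σzᵢ/Kᵢ = 1.316 > 1, so g(0) = 0.763 > 0 and g(1) = -0.316 < 0.
Binary case is linear: z₁(K₁−1)(1+ψ(K₂−1)) + z₂(K₂−1)(1+ψ(K₁−1)) = 0
⇒ ψ = [z₁(K₁−1)+z₂(K₂−1)] / [−(K₁−1)(K₂−1)] = 0.7629/1.3294 = 0.574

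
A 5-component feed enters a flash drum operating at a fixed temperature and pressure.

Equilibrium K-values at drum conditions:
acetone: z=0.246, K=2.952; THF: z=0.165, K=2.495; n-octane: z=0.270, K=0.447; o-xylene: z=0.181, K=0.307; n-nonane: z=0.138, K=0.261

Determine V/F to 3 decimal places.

V/F = 0.305

Newton iteration, V/F⁰ = 0.52:
  V/F = 0.520: g = -0.1942, g' = -0.922 → V/F = 0.309
  V/F = 0.309: g = -0.0038, g' = -0.925 → V/F = 0.305
Converged at V/F = 0.305.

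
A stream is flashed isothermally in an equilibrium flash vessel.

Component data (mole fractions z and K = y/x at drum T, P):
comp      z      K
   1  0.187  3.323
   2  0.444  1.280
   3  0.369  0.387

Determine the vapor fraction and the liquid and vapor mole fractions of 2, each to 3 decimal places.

ψ = 0.470, x_2 = 0.392, y_2 = 0.502

Let ψ = V/F and solve Σ zᵢ(Kᵢ−1)/(1+ψ(Kᵢ−1)) = 0.
Feasibility: ΣzᵢKᵢ = 1.333, Σzᵢ/Kᵢ = 1.357 — both > 1, two phases present.
Newton–Raphson from ψ = 0.5:
  ψ = 0.500: g = -0.0161, g' = -0.531 → ψ = 0.470
Converged at ψ = 0.470.
Compositions from xᵢ = zᵢ/(1+ψ(Kᵢ−1)), yᵢ = Kᵢxᵢ:
  1: x = 0.089, y = 0.297
  2: x = 0.392, y = 0.502
  3: x = 0.518, y = 0.201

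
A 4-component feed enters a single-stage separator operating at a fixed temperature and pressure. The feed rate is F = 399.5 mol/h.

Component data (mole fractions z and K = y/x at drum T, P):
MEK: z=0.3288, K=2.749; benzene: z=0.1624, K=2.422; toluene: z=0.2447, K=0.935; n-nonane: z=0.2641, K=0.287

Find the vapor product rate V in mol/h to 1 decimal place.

V = 270.6 mol/h

Rachford–Rice: g(ψ) = Σ zᵢ(Kᵢ−1)/(1+ψ(Kᵢ−1)) = 0.
Check two-phase: ΣzᵢKᵢ = 1.6018 > 1 and Σzᵢ/Kᵢ = 1.3686 > 1, so g(0) = 0.6018 > 0 and g(1) = -0.3686 < 0.
Newton–Raphson from ψ = 0.48:
  ψ = 0.4800: g = 0.14717, g' = -0.7247 → ψ = 0.6831
  ψ = 0.6831: g = -0.00457, g' = -0.8047 → ψ = 0.6774
Converged at ψ = 0.6774.
Then V = ψ·F = 0.6774·399.5 = 270.6 mol/h and L = F − V = 128.9 mol/h.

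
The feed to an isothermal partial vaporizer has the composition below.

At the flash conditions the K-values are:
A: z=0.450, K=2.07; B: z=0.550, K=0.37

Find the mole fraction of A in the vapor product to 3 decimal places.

y_A = 0.767

Material balance + equilibrium reduce to Σ zᵢ(Kᵢ−1)/(1+V/F(Kᵢ−1)) = 0.
Feasibility: ΣzᵢKᵢ = 1.135, Σzᵢ/Kᵢ = 1.704 — both > 1, two phases present.
Binary case is linear: z₁(K₁−1)(1+V/F(K₂−1)) + z₂(K₂−1)(1+V/F(K₁−1)) = 0
⇒ V/F = [z₁(K₁−1)+z₂(K₂−1)] / [−(K₁−1)(K₂−1)] = 0.1350/0.6741 = 0.200
Compositions from xᵢ = zᵢ/(1+V/F(Kᵢ−1)), yᵢ = Kᵢxᵢ:
  A: x = 0.371, y = 0.767
  B: x = 0.629, y = 0.233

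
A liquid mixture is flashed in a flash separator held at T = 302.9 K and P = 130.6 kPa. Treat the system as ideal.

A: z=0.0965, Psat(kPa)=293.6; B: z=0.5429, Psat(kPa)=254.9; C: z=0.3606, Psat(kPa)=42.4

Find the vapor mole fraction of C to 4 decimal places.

y_C = 0.1932

Raoult's law: Kᵢ = Pᵢˢᵃᵗ/P = Pᵢˢᵃᵗ/130.6.
  K_A = 293.6/130.6 = 2.248086, K_B = 254.9/130.6 = 1.951761, K_C = 42.4/130.6 = 0.324655
Material balance + equilibrium reduce to Σ zᵢ(Kᵢ−1)/(1+β(Kᵢ−1)) = 0.
Feasibility: ΣzᵢKᵢ = 1.3936, Σzᵢ/Kᵢ = 1.4318 — both > 1, two phases present.
Newton iteration, β⁰ = 0.44:
  β = 0.4400: g = 0.09545, g' = -0.6399 → β = 0.5892
  β = 0.5892: g = -0.00399, g' = -0.7055 → β = 0.5835
Converged at β = 0.5835.
Compositions from xᵢ = zᵢ/(1+β(Kᵢ−1)), yᵢ = Kᵢxᵢ:
  A: x = 0.0558, y = 0.1255
  B: x = 0.3491, y = 0.6813
  C: x = 0.5951, y = 0.1932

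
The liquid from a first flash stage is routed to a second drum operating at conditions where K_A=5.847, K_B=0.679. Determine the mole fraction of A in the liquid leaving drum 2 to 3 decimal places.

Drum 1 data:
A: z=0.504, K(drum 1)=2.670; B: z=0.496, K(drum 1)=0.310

x_A (drum 2) = 0.062

Drum 1:
Material balance + equilibrium reduce to Σ zᵢ(Kᵢ−1)/(1+ψ₁(Kᵢ−1)) = 0.
Feasibility: ΣzᵢKᵢ = 1.499, Σzᵢ/Kᵢ = 1.789 — both > 1, two phases present.
Newton iteration, ψ₁⁰ = 0.55:
  ψ₁ = 0.550: g = -0.1128, g' = -0.995 → ψ₁ = 0.437
  ψ₁ = 0.437: g = -0.0030, g' = -0.954 → ψ₁ = 0.433
Converged at ψ₁ = 0.433.
Drum-1 compositions:
  A: x = 0.292, y = 0.781
  B: x = 0.708, y = 0.219
Drum-2 feed = drum-1 liquid: z₂ = (0.2924, 0.7076).
Drum 2:
Material balance + equilibrium reduce to Σ zᵢ(Kᵢ−1)/(1+ψ₂(Kᵢ−1)) = 0.
g(0) = ΣzᵢKᵢ − 1 = 1.190 and g(1) = 1 − Σzᵢ/Kᵢ = -0.092, so a root lies in (0, 1).
Iterate (Newton) starting at ψ₂ = 0.5:
  ψ₂ = 0.500: g = 0.1434, g' = -0.690 → ψ₂ = 0.708
  ψ₂ = 0.708: g = 0.0259, g' = -0.472 → ψ₂ = 0.763
  ψ₂ = 0.763: g = 0.0009, g' = -0.439 → ψ₂ = 0.765
Converged at ψ₂ = 0.765.
  A: x = 0.062, y = 0.363
  B: x = 0.938, y = 0.637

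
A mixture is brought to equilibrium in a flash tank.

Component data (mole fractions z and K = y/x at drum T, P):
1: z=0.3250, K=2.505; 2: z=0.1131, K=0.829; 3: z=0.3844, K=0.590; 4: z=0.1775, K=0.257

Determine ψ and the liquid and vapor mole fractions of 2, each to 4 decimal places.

Newton–Raphson from ψ = 0.43:
  ψ = 0.4300: g = -0.10906, g' = -0.5820 → ψ = 0.2426
  ψ = 0.2426: g = 0.00222, g' = -0.6241 → ψ = 0.2462
Converged at ψ = 0.2462.
Compositions from xᵢ = zᵢ/(1+ψ(Kᵢ−1)), yᵢ = Kᵢxᵢ:
  1: x = 0.2371, y = 0.5940
  2: x = 0.1181, y = 0.0979
  3: x = 0.4276, y = 0.2523
  4: x = 0.2172, y = 0.0558

ψ = 0.2462, x_2 = 0.1181, y_2 = 0.0979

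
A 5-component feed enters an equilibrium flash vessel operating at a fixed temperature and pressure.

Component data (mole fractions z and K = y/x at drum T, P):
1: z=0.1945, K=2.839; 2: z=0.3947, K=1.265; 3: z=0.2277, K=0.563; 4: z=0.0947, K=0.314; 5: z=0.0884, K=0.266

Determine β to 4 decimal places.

Material balance + equilibrium reduce to Σ zᵢ(Kᵢ−1)/(1+β(Kᵢ−1)) = 0.
Check two-phase: ΣzᵢKᵢ = 1.2329 > 1 and Σzᵢ/Kᵢ = 1.4189 > 1, so g(0) = 0.2329 > 0 and g(1) = -0.4189 < 0.
Newton–Raphson from β = 0.3:
  β = 0.3000: g = 0.04788, g' = -0.5035 → β = 0.3951
  β = 0.3951: g = 0.00107, g' = -0.4852 → β = 0.3973
Converged at β = 0.3973.

β = 0.3973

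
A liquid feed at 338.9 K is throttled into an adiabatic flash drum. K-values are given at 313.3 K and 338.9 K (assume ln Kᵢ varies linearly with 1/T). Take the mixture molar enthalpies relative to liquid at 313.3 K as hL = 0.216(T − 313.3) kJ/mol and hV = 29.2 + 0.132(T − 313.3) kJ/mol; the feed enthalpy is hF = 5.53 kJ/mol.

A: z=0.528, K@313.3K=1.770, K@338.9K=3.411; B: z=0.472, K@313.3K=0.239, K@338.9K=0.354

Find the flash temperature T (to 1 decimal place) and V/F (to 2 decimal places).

T = 315.7 K, V/F = 0.17

Adiabatic flash: solve Rachford–Rice at each trial T, then check hF = ψ·hV(T) + (1−ψ)·hL(T).
  T = 313.3 K: K = (1.770, 0.239), RR gives ψ = 0.081, H_out = 2.360 kJ/mol
  T = 338.9 K: K = (3.411, 0.354), RR gives ψ = 0.622, H_out = 22.343 kJ/mol
  T = 326.1 K: K = (2.489, 0.293), RR gives ψ = 0.430, H_out = 14.857 kJ/mol
  T = 319.7 K: K = (2.106, 0.265), RR gives ψ = 0.292, H_out = 9.748 kJ/mol
  T = 316.5 K: K = (1.932, 0.252), RR gives ψ = 0.200, H_out = 6.466 kJ/mol
  T = 314.9 K: K = (1.850, 0.245), RR gives ψ = 0.144, H_out = 4.540 kJ/mol
Linear interpolation between T = 314.9 (H_out = 4.540) and T = 316.5 (H_out = 6.466) on hF = 5.53 gives T ≈ 315.7 K, at which ψ = 0.17.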